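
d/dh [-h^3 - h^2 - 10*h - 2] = -3*h^2 - 2*h - 10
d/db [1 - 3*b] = -3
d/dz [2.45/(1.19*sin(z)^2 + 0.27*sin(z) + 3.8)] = -(5.831*sin(z) + 0.6615)*cos(z)/(1.19*sin(z)^2 + 0.27*sin(z) + 3.8)^2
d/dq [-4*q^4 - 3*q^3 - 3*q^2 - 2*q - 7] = -16*q^3 - 9*q^2 - 6*q - 2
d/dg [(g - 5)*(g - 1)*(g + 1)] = 3*g^2 - 10*g - 1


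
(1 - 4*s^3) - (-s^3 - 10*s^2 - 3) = -3*s^3 + 10*s^2 + 4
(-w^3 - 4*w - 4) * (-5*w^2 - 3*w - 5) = 5*w^5 + 3*w^4 + 25*w^3 + 32*w^2 + 32*w + 20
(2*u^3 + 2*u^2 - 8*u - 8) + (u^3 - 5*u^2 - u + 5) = 3*u^3 - 3*u^2 - 9*u - 3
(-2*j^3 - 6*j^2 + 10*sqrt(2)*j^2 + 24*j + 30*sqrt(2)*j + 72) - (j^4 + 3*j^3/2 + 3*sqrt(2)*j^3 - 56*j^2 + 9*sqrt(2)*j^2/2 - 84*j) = -j^4 - 3*sqrt(2)*j^3 - 7*j^3/2 + 11*sqrt(2)*j^2/2 + 50*j^2 + 30*sqrt(2)*j + 108*j + 72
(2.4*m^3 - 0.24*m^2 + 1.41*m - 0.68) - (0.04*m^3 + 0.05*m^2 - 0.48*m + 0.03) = 2.36*m^3 - 0.29*m^2 + 1.89*m - 0.71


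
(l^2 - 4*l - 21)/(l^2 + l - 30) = (l^2 - 4*l - 21)/(l^2 + l - 30)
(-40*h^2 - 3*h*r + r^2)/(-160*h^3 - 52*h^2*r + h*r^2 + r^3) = 1/(4*h + r)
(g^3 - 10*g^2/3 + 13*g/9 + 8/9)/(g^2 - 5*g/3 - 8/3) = (3*g^2 - 2*g - 1)/(3*(g + 1))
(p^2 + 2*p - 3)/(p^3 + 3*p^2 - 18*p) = (p^2 + 2*p - 3)/(p*(p^2 + 3*p - 18))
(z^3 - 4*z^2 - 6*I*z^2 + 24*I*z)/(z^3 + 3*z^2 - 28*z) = (z - 6*I)/(z + 7)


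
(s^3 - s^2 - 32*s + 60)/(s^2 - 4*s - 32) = (-s^3 + s^2 + 32*s - 60)/(-s^2 + 4*s + 32)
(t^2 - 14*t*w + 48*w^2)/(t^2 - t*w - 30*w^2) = (t - 8*w)/(t + 5*w)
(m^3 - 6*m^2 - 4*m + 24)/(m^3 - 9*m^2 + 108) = (m^2 - 4)/(m^2 - 3*m - 18)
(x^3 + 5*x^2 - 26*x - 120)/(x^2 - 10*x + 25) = (x^2 + 10*x + 24)/(x - 5)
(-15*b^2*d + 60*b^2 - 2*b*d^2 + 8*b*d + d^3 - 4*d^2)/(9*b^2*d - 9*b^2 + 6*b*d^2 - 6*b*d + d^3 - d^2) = (-5*b*d + 20*b + d^2 - 4*d)/(3*b*d - 3*b + d^2 - d)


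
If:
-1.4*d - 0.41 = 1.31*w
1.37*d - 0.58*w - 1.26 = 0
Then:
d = 0.54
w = -0.89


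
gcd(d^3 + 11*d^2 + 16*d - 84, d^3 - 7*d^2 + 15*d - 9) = 1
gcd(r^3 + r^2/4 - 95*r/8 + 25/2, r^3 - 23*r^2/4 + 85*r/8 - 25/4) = r^2 - 15*r/4 + 25/8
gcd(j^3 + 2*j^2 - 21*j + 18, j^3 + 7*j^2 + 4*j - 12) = j^2 + 5*j - 6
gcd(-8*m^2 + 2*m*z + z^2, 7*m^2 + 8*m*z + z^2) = 1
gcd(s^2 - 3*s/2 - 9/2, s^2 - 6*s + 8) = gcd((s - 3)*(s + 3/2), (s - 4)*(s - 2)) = 1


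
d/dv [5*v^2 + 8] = 10*v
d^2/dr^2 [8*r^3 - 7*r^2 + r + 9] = 48*r - 14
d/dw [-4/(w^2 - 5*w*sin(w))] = 4*(-5*w*cos(w) + 2*w - 5*sin(w))/(w^2*(w - 5*sin(w))^2)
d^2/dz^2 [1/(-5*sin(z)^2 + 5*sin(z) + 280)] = (-4*sin(z)^4 + 3*sin(z)^3 - 219*sin(z)^2 + 50*sin(z) + 114)/(5*(sin(z) + cos(z)^2 + 55)^3)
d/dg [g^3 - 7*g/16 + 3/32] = 3*g^2 - 7/16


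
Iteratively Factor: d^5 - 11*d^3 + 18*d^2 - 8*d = (d)*(d^4 - 11*d^2 + 18*d - 8) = d*(d - 1)*(d^3 + d^2 - 10*d + 8) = d*(d - 1)*(d + 4)*(d^2 - 3*d + 2) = d*(d - 1)^2*(d + 4)*(d - 2)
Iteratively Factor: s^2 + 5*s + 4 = (s + 1)*(s + 4)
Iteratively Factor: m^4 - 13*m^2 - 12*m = (m + 3)*(m^3 - 3*m^2 - 4*m) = (m + 1)*(m + 3)*(m^2 - 4*m) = (m - 4)*(m + 1)*(m + 3)*(m)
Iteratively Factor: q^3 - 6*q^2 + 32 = (q + 2)*(q^2 - 8*q + 16) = (q - 4)*(q + 2)*(q - 4)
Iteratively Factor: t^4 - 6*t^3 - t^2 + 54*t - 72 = (t - 4)*(t^3 - 2*t^2 - 9*t + 18) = (t - 4)*(t + 3)*(t^2 - 5*t + 6) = (t - 4)*(t - 2)*(t + 3)*(t - 3)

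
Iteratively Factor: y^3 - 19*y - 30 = (y + 2)*(y^2 - 2*y - 15) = (y - 5)*(y + 2)*(y + 3)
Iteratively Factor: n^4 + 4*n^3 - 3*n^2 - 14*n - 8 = (n - 2)*(n^3 + 6*n^2 + 9*n + 4) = (n - 2)*(n + 1)*(n^2 + 5*n + 4) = (n - 2)*(n + 1)^2*(n + 4)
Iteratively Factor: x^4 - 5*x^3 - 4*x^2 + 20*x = (x)*(x^3 - 5*x^2 - 4*x + 20) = x*(x - 2)*(x^2 - 3*x - 10) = x*(x - 5)*(x - 2)*(x + 2)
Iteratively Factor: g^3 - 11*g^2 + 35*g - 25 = (g - 1)*(g^2 - 10*g + 25) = (g - 5)*(g - 1)*(g - 5)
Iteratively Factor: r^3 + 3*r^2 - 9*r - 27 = (r - 3)*(r^2 + 6*r + 9) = (r - 3)*(r + 3)*(r + 3)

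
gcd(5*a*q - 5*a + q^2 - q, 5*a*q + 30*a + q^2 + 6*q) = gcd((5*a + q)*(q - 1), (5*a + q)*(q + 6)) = 5*a + q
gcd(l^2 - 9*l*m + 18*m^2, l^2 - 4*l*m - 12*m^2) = l - 6*m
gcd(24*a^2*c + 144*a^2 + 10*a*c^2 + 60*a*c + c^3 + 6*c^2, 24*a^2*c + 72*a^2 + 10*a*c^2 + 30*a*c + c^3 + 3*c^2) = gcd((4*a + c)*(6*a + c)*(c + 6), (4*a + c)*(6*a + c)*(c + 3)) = 24*a^2 + 10*a*c + c^2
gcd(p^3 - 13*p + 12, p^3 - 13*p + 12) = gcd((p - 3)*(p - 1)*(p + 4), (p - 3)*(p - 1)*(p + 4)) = p^3 - 13*p + 12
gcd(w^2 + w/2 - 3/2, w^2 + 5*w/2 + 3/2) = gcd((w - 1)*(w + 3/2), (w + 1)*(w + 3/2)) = w + 3/2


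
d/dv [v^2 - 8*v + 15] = 2*v - 8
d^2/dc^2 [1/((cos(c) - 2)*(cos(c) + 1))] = (-4*sin(c)^4 + 11*sin(c)^2 - 7*cos(c)/4 + 3*cos(3*c)/4 - 1)/((cos(c) - 2)^3*(cos(c) + 1)^3)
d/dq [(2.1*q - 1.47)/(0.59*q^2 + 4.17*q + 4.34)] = (-1.239*q^2 + 1.7346*q + 15.2439)/(0.3481*q^4 + 4.9206*q^3 + 22.5101*q^2 + 36.1956*q + 18.8356)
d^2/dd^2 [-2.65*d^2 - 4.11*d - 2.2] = -5.30000000000000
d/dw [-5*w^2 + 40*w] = 40 - 10*w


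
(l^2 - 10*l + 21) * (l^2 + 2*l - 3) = l^4 - 8*l^3 - 2*l^2 + 72*l - 63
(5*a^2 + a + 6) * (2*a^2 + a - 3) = 10*a^4 + 7*a^3 - 2*a^2 + 3*a - 18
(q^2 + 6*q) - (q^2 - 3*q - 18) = 9*q + 18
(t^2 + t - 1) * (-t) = -t^3 - t^2 + t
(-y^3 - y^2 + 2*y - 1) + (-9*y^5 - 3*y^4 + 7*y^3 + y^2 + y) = -9*y^5 - 3*y^4 + 6*y^3 + 3*y - 1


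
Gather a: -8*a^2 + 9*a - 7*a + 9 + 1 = -8*a^2 + 2*a + 10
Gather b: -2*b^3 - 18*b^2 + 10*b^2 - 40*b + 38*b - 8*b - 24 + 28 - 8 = -2*b^3 - 8*b^2 - 10*b - 4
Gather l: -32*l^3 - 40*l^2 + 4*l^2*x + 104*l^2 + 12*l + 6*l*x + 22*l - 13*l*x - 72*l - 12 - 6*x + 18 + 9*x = -32*l^3 + l^2*(4*x + 64) + l*(-7*x - 38) + 3*x + 6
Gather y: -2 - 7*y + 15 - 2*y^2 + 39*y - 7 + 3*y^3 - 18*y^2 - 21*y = 3*y^3 - 20*y^2 + 11*y + 6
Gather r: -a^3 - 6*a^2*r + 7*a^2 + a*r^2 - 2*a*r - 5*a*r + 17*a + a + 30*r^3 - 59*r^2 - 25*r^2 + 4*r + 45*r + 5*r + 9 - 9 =-a^3 + 7*a^2 + 18*a + 30*r^3 + r^2*(a - 84) + r*(-6*a^2 - 7*a + 54)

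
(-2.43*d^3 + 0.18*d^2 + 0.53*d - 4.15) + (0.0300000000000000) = -2.43*d^3 + 0.18*d^2 + 0.53*d - 4.12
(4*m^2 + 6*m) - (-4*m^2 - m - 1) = 8*m^2 + 7*m + 1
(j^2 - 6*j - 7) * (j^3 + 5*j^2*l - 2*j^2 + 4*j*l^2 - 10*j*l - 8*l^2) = j^5 + 5*j^4*l - 8*j^4 + 4*j^3*l^2 - 40*j^3*l + 5*j^3 - 32*j^2*l^2 + 25*j^2*l + 14*j^2 + 20*j*l^2 + 70*j*l + 56*l^2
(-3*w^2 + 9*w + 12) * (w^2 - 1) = -3*w^4 + 9*w^3 + 15*w^2 - 9*w - 12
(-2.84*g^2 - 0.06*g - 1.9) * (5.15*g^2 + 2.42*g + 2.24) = -14.626*g^4 - 7.1818*g^3 - 16.2918*g^2 - 4.7324*g - 4.256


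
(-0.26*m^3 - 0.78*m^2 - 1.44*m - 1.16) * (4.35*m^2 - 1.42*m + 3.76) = -1.131*m^5 - 3.0238*m^4 - 6.134*m^3 - 5.934*m^2 - 3.7672*m - 4.3616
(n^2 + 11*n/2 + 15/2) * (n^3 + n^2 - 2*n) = n^5 + 13*n^4/2 + 11*n^3 - 7*n^2/2 - 15*n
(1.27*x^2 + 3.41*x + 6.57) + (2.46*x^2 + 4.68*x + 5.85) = 3.73*x^2 + 8.09*x + 12.42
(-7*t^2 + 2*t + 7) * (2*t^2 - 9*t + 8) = -14*t^4 + 67*t^3 - 60*t^2 - 47*t + 56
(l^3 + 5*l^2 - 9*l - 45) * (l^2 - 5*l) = l^5 - 34*l^3 + 225*l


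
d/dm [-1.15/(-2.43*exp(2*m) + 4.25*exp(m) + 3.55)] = (4.8875 - 5.589*exp(m))*exp(m)/(-2.43*exp(2*m) + 4.25*exp(m) + 3.55)^2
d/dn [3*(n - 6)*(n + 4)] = 6*n - 6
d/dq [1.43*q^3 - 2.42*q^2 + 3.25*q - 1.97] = 4.29*q^2 - 4.84*q + 3.25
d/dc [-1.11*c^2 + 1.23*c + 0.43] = 1.23 - 2.22*c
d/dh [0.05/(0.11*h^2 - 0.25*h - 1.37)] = (0.0125 - 0.011*h)/(-0.11*h^2 + 0.25*h + 1.37)^2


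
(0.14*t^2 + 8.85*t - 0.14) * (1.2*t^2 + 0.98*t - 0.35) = 0.168*t^4 + 10.7572*t^3 + 8.456*t^2 - 3.2347*t + 0.049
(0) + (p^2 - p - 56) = p^2 - p - 56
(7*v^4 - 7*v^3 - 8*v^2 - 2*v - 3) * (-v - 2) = -7*v^5 - 7*v^4 + 22*v^3 + 18*v^2 + 7*v + 6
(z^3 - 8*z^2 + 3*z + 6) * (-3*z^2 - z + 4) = -3*z^5 + 23*z^4 + 3*z^3 - 53*z^2 + 6*z + 24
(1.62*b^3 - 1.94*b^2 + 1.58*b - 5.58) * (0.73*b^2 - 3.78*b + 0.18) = 1.1826*b^5 - 7.5398*b^4 + 8.7782*b^3 - 10.395*b^2 + 21.3768*b - 1.0044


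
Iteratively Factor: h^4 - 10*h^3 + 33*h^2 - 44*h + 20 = (h - 5)*(h^3 - 5*h^2 + 8*h - 4) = (h - 5)*(h - 2)*(h^2 - 3*h + 2) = (h - 5)*(h - 2)*(h - 1)*(h - 2)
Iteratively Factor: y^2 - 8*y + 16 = (y - 4)*(y - 4)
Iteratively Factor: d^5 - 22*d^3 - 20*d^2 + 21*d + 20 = (d + 1)*(d^4 - d^3 - 21*d^2 + d + 20) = (d + 1)*(d + 4)*(d^3 - 5*d^2 - d + 5) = (d - 5)*(d + 1)*(d + 4)*(d^2 - 1) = (d - 5)*(d + 1)^2*(d + 4)*(d - 1)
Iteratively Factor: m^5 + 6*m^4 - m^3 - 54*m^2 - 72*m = (m + 4)*(m^4 + 2*m^3 - 9*m^2 - 18*m) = (m - 3)*(m + 4)*(m^3 + 5*m^2 + 6*m) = (m - 3)*(m + 2)*(m + 4)*(m^2 + 3*m) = (m - 3)*(m + 2)*(m + 3)*(m + 4)*(m)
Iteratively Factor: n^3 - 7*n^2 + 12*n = (n - 3)*(n^2 - 4*n) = (n - 4)*(n - 3)*(n)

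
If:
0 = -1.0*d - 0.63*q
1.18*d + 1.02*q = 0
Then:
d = 0.00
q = 0.00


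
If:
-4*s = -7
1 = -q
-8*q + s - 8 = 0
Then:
No Solution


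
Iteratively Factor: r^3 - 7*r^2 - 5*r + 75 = (r - 5)*(r^2 - 2*r - 15) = (r - 5)*(r + 3)*(r - 5)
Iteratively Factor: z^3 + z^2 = (z)*(z^2 + z) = z*(z + 1)*(z)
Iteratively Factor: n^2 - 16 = (n + 4)*(n - 4)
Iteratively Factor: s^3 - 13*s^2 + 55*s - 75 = (s - 5)*(s^2 - 8*s + 15) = (s - 5)*(s - 3)*(s - 5)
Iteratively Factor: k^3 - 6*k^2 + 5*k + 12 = (k - 3)*(k^2 - 3*k - 4) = (k - 3)*(k + 1)*(k - 4)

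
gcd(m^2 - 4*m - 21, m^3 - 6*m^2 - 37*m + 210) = m - 7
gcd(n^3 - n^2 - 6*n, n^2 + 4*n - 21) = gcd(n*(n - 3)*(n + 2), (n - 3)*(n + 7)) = n - 3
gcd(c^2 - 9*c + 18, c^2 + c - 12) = c - 3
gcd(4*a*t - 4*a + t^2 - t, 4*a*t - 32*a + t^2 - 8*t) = 4*a + t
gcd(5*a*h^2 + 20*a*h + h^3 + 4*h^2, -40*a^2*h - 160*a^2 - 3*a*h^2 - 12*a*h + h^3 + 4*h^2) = 5*a*h + 20*a + h^2 + 4*h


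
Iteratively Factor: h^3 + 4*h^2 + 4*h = (h)*(h^2 + 4*h + 4) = h*(h + 2)*(h + 2)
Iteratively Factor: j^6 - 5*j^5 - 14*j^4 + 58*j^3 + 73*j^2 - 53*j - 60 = (j + 1)*(j^5 - 6*j^4 - 8*j^3 + 66*j^2 + 7*j - 60) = (j + 1)^2*(j^4 - 7*j^3 - j^2 + 67*j - 60) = (j + 1)^2*(j + 3)*(j^3 - 10*j^2 + 29*j - 20) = (j - 5)*(j + 1)^2*(j + 3)*(j^2 - 5*j + 4) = (j - 5)*(j - 4)*(j + 1)^2*(j + 3)*(j - 1)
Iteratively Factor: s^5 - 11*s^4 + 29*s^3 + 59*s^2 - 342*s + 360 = (s - 3)*(s^4 - 8*s^3 + 5*s^2 + 74*s - 120) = (s - 5)*(s - 3)*(s^3 - 3*s^2 - 10*s + 24) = (s - 5)*(s - 3)*(s + 3)*(s^2 - 6*s + 8) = (s - 5)*(s - 4)*(s - 3)*(s + 3)*(s - 2)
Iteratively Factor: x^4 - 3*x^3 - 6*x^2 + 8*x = (x - 1)*(x^3 - 2*x^2 - 8*x) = (x - 4)*(x - 1)*(x^2 + 2*x) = (x - 4)*(x - 1)*(x + 2)*(x)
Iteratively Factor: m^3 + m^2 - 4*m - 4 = (m + 1)*(m^2 - 4) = (m + 1)*(m + 2)*(m - 2)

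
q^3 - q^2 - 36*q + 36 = (q - 6)*(q - 1)*(q + 6)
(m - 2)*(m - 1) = m^2 - 3*m + 2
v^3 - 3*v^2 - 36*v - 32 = (v - 8)*(v + 1)*(v + 4)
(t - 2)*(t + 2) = t^2 - 4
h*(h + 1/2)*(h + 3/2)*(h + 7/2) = h^4 + 11*h^3/2 + 31*h^2/4 + 21*h/8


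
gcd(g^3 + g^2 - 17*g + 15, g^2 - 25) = g + 5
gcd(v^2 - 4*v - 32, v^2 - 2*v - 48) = v - 8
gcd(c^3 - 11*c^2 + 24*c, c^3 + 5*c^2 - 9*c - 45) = c - 3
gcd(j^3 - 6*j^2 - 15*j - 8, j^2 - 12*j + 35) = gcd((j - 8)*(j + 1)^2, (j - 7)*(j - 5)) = 1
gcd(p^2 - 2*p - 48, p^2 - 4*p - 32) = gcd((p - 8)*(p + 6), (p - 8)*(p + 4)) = p - 8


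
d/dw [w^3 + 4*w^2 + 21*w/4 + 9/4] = 3*w^2 + 8*w + 21/4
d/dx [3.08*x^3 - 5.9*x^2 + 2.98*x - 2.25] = 9.24*x^2 - 11.8*x + 2.98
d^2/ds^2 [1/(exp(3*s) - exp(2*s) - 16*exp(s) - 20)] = (9*exp(3*s) - 47*exp(2*s) + 124*exp(s) - 80)*exp(s)/(exp(7*s) - 7*exp(6*s) - 21*exp(5*s) + 147*exp(4*s) + 336*exp(3*s) - 840*exp(2*s) - 2800*exp(s) - 2000)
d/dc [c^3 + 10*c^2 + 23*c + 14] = 3*c^2 + 20*c + 23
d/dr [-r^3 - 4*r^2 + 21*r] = -3*r^2 - 8*r + 21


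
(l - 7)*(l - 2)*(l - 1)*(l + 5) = l^4 - 5*l^3 - 27*l^2 + 101*l - 70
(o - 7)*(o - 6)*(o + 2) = o^3 - 11*o^2 + 16*o + 84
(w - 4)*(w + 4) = w^2 - 16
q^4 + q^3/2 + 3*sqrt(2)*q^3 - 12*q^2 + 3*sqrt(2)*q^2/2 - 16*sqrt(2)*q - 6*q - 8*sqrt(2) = (q + 1/2)*(q - 2*sqrt(2))*(q + sqrt(2))*(q + 4*sqrt(2))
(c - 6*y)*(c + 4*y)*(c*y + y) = c^3*y - 2*c^2*y^2 + c^2*y - 24*c*y^3 - 2*c*y^2 - 24*y^3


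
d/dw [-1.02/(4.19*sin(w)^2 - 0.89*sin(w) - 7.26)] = (8.5476*sin(w) - 0.9078)*cos(w)/(-4.19*sin(w)^2 + 0.89*sin(w) + 7.26)^2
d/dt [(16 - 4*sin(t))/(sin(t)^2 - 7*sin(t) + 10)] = 4*(sin(t)^2 - 8*sin(t) + 18)*cos(t)/(sin(t)^2 - 7*sin(t) + 10)^2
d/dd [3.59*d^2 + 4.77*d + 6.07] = 7.18*d + 4.77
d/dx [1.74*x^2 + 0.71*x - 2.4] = 3.48*x + 0.71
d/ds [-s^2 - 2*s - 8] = -2*s - 2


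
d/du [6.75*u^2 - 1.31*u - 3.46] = 13.5*u - 1.31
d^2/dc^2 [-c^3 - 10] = -6*c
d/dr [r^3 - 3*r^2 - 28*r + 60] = 3*r^2 - 6*r - 28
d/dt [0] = 0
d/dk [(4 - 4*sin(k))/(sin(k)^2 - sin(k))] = 4*cos(k)/sin(k)^2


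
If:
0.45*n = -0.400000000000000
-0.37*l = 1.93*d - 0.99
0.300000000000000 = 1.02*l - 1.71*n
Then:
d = 0.74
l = -1.20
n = -0.89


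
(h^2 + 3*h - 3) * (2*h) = 2*h^3 + 6*h^2 - 6*h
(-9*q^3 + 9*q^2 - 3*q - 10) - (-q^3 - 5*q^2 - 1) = -8*q^3 + 14*q^2 - 3*q - 9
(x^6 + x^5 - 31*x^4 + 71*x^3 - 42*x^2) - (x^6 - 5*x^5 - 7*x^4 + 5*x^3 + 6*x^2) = 6*x^5 - 24*x^4 + 66*x^3 - 48*x^2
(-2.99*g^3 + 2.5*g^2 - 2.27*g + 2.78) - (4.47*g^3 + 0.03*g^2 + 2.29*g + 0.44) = -7.46*g^3 + 2.47*g^2 - 4.56*g + 2.34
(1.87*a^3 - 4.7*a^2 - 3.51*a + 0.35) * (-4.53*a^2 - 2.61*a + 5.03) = -8.4711*a^5 + 16.4103*a^4 + 37.5734*a^3 - 16.0654*a^2 - 18.5688*a + 1.7605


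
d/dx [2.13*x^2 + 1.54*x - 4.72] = 4.26*x + 1.54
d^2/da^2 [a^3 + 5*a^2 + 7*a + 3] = 6*a + 10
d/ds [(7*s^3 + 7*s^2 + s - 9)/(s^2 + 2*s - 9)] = (7*s^4 + 28*s^3 - 176*s^2 - 108*s + 9)/(s^4 + 4*s^3 - 14*s^2 - 36*s + 81)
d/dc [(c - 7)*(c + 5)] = 2*c - 2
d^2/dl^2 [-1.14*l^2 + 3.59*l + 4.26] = -2.28000000000000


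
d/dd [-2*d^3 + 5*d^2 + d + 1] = -6*d^2 + 10*d + 1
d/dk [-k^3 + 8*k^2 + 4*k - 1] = -3*k^2 + 16*k + 4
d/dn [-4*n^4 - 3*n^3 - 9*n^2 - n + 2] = -16*n^3 - 9*n^2 - 18*n - 1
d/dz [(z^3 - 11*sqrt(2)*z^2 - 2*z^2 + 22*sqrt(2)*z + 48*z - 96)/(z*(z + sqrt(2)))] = (z^4 + 2*sqrt(2)*z^3 - 70*z^2 - 24*sqrt(2)*z^2 + 192*z + 96*sqrt(2))/(z^2*(z^2 + 2*sqrt(2)*z + 2))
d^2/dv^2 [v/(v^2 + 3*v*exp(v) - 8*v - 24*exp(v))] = (2*v*(3*v*exp(v) + 2*v - 21*exp(v) - 8)^2 + (v^2 + 3*v*exp(v) - 8*v - 24*exp(v))*(-v*(3*v*exp(v) - 18*exp(v) + 2) - 6*v*exp(v) - 4*v + 42*exp(v) + 16))/(v^2 + 3*v*exp(v) - 8*v - 24*exp(v))^3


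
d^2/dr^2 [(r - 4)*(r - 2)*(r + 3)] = 6*r - 6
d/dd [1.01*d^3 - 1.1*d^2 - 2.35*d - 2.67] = 3.03*d^2 - 2.2*d - 2.35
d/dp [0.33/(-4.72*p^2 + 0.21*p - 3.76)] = (3.1152*p - 0.0693)/(4.72*p^2 - 0.21*p + 3.76)^2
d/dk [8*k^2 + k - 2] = 16*k + 1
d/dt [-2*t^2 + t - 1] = 1 - 4*t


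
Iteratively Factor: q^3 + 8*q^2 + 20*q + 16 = (q + 2)*(q^2 + 6*q + 8) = (q + 2)*(q + 4)*(q + 2)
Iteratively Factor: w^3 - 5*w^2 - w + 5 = (w + 1)*(w^2 - 6*w + 5) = (w - 5)*(w + 1)*(w - 1)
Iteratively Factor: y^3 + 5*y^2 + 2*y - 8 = (y + 4)*(y^2 + y - 2) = (y + 2)*(y + 4)*(y - 1)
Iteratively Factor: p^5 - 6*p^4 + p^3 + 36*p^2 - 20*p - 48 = (p + 1)*(p^4 - 7*p^3 + 8*p^2 + 28*p - 48) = (p - 4)*(p + 1)*(p^3 - 3*p^2 - 4*p + 12) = (p - 4)*(p + 1)*(p + 2)*(p^2 - 5*p + 6) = (p - 4)*(p - 2)*(p + 1)*(p + 2)*(p - 3)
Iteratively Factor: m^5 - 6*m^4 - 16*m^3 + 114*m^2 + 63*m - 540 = (m - 4)*(m^4 - 2*m^3 - 24*m^2 + 18*m + 135) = (m - 4)*(m + 3)*(m^3 - 5*m^2 - 9*m + 45) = (m - 5)*(m - 4)*(m + 3)*(m^2 - 9) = (m - 5)*(m - 4)*(m - 3)*(m + 3)*(m + 3)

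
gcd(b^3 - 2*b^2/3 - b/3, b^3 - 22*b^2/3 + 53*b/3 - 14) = 1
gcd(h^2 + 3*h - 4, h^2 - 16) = h + 4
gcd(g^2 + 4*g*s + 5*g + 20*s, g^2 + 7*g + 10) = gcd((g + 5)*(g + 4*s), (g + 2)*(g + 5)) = g + 5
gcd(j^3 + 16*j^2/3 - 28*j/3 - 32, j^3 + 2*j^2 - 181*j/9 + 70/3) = j + 6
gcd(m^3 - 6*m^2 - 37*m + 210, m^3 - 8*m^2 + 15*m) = m - 5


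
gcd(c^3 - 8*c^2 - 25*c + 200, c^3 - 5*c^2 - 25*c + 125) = c^2 - 25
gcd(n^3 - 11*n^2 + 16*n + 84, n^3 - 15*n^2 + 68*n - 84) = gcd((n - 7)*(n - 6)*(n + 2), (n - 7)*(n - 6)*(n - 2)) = n^2 - 13*n + 42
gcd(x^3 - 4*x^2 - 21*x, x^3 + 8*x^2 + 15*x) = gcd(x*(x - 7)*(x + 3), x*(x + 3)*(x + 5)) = x^2 + 3*x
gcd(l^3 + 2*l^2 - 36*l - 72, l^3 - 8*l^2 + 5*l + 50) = l + 2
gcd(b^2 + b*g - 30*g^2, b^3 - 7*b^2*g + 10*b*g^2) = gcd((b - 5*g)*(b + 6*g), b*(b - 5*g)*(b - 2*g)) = b - 5*g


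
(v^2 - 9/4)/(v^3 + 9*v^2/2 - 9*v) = (v + 3/2)/(v*(v + 6))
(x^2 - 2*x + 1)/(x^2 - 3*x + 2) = (x - 1)/(x - 2)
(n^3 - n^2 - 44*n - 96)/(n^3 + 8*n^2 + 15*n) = (n^2 - 4*n - 32)/(n*(n + 5))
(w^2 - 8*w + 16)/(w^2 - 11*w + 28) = (w - 4)/(w - 7)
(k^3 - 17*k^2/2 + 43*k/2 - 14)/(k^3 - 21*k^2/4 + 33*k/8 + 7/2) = 4*(2*k^2 - 9*k + 7)/(8*k^2 - 10*k - 7)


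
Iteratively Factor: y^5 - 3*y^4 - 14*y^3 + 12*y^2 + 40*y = (y + 2)*(y^4 - 5*y^3 - 4*y^2 + 20*y) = (y - 5)*(y + 2)*(y^3 - 4*y) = y*(y - 5)*(y + 2)*(y^2 - 4) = y*(y - 5)*(y + 2)^2*(y - 2)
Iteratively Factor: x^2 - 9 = (x + 3)*(x - 3)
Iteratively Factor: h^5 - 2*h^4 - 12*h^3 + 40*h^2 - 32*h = (h - 2)*(h^4 - 12*h^2 + 16*h) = (h - 2)^2*(h^3 + 2*h^2 - 8*h) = (h - 2)^2*(h + 4)*(h^2 - 2*h) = (h - 2)^3*(h + 4)*(h)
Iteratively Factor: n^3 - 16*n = (n - 4)*(n^2 + 4*n) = (n - 4)*(n + 4)*(n)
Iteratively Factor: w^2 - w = (w)*(w - 1)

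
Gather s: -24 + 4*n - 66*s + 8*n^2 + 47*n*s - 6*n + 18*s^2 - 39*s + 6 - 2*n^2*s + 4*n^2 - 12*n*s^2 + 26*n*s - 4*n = 12*n^2 - 6*n + s^2*(18 - 12*n) + s*(-2*n^2 + 73*n - 105) - 18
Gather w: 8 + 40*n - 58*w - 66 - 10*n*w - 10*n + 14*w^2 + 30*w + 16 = 30*n + 14*w^2 + w*(-10*n - 28) - 42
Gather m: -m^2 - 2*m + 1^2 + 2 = -m^2 - 2*m + 3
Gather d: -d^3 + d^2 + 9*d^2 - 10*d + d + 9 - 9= -d^3 + 10*d^2 - 9*d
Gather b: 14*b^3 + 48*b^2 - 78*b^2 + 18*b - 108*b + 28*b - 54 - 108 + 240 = 14*b^3 - 30*b^2 - 62*b + 78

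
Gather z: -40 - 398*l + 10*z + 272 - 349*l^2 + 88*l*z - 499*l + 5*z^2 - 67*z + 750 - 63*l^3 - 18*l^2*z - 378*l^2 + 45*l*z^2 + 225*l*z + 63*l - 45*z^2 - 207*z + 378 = -63*l^3 - 727*l^2 - 834*l + z^2*(45*l - 40) + z*(-18*l^2 + 313*l - 264) + 1360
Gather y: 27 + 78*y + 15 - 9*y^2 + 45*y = -9*y^2 + 123*y + 42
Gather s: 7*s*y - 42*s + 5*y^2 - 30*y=s*(7*y - 42) + 5*y^2 - 30*y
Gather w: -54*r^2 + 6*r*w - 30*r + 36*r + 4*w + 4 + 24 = -54*r^2 + 6*r + w*(6*r + 4) + 28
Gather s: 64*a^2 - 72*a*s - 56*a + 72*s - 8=64*a^2 - 56*a + s*(72 - 72*a) - 8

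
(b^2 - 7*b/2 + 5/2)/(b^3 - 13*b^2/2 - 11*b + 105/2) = (b - 1)/(b^2 - 4*b - 21)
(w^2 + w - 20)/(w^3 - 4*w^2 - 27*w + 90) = (w - 4)/(w^2 - 9*w + 18)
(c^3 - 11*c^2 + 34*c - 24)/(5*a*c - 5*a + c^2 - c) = (c^2 - 10*c + 24)/(5*a + c)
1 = 1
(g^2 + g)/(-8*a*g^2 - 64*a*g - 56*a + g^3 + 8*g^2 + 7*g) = -g/(8*a*g + 56*a - g^2 - 7*g)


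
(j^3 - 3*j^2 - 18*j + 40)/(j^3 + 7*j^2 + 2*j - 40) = (j - 5)/(j + 5)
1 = 1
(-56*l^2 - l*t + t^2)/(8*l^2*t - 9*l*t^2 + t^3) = (7*l + t)/(t*(-l + t))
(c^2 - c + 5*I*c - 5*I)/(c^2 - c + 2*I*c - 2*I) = (c + 5*I)/(c + 2*I)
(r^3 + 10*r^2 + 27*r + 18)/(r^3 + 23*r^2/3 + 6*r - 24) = 3*(r + 1)/(3*r - 4)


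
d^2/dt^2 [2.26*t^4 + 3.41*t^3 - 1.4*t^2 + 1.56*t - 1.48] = 27.12*t^2 + 20.46*t - 2.8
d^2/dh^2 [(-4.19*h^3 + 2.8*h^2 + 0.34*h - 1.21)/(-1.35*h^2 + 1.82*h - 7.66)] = (1.4210854715202e-14*h^5 - 2.8421709430404e-14*h^4 - 73.898168*h^3 - 163.521618*h^2 + 1478.362404*h - 355.072588)/(2.460375*h^6 - 9.95085*h^5 + 55.29627*h^4 - 118.952288*h^3 + 313.755132*h^2 - 320.368776*h + 449.455096)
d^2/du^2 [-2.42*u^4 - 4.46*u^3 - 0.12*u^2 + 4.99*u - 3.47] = -29.04*u^2 - 26.76*u - 0.24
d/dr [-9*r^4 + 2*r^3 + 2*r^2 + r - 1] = -36*r^3 + 6*r^2 + 4*r + 1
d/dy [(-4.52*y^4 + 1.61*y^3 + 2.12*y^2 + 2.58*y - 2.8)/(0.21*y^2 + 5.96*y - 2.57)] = (-1.8984*y^5 - 80.4795*y^4 + 65.6568*y^3 - 0.319699999999999*y^2 - 9.7208*y + 10.0574)/(0.0441*y^4 + 2.5032*y^3 + 34.4422*y^2 - 30.6344*y + 6.6049)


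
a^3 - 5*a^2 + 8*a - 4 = (a - 2)^2*(a - 1)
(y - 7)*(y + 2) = y^2 - 5*y - 14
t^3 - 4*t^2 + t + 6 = (t - 3)*(t - 2)*(t + 1)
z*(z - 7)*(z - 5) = z^3 - 12*z^2 + 35*z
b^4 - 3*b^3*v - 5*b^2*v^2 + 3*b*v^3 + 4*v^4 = (b - 4*v)*(b - v)*(b + v)^2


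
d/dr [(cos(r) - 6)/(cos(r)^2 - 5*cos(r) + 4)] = (cos(r)^2 - 12*cos(r) + 26)*sin(r)/(cos(r)^2 - 5*cos(r) + 4)^2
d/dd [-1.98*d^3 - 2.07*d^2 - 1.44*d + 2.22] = -5.94*d^2 - 4.14*d - 1.44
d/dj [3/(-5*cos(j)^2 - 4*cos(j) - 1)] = -6*(5*cos(j) + 2)*sin(j)/(5*cos(j)^2 + 4*cos(j) + 1)^2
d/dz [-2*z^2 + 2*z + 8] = 2 - 4*z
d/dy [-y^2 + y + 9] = 1 - 2*y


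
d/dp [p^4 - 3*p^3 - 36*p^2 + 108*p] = 4*p^3 - 9*p^2 - 72*p + 108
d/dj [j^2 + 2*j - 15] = 2*j + 2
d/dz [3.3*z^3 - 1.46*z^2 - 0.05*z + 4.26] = 9.9*z^2 - 2.92*z - 0.05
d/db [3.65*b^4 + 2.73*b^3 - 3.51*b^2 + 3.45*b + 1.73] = 14.6*b^3 + 8.19*b^2 - 7.02*b + 3.45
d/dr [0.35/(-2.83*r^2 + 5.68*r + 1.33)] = (1.981*r - 1.988)/(-2.83*r^2 + 5.68*r + 1.33)^2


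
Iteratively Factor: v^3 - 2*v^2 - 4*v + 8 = (v - 2)*(v^2 - 4) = (v - 2)^2*(v + 2)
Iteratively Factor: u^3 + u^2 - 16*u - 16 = (u - 4)*(u^2 + 5*u + 4) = (u - 4)*(u + 4)*(u + 1)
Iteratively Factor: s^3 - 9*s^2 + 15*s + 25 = (s - 5)*(s^2 - 4*s - 5) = (s - 5)^2*(s + 1)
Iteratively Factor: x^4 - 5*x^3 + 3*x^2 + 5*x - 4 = (x - 4)*(x^3 - x^2 - x + 1) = (x - 4)*(x - 1)*(x^2 - 1) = (x - 4)*(x - 1)*(x + 1)*(x - 1)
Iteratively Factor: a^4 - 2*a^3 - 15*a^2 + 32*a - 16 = (a - 4)*(a^3 + 2*a^2 - 7*a + 4) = (a - 4)*(a + 4)*(a^2 - 2*a + 1) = (a - 4)*(a - 1)*(a + 4)*(a - 1)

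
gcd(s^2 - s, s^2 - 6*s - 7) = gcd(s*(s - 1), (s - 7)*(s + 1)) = 1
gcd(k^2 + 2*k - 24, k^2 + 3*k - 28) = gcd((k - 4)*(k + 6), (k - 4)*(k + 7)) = k - 4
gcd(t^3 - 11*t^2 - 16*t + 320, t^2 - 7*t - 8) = t - 8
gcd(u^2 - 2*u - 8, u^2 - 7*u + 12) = u - 4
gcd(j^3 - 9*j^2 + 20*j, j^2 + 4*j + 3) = 1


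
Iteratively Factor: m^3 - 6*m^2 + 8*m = (m - 2)*(m^2 - 4*m) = m*(m - 2)*(m - 4)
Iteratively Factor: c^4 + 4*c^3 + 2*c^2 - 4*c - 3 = (c - 1)*(c^3 + 5*c^2 + 7*c + 3) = (c - 1)*(c + 1)*(c^2 + 4*c + 3) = (c - 1)*(c + 1)*(c + 3)*(c + 1)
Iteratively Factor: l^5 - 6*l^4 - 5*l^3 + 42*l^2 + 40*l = (l - 5)*(l^4 - l^3 - 10*l^2 - 8*l) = (l - 5)*(l + 2)*(l^3 - 3*l^2 - 4*l) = l*(l - 5)*(l + 2)*(l^2 - 3*l - 4) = l*(l - 5)*(l - 4)*(l + 2)*(l + 1)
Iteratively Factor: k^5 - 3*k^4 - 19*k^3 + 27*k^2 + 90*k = (k + 2)*(k^4 - 5*k^3 - 9*k^2 + 45*k) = (k - 5)*(k + 2)*(k^3 - 9*k) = (k - 5)*(k + 2)*(k + 3)*(k^2 - 3*k) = (k - 5)*(k - 3)*(k + 2)*(k + 3)*(k)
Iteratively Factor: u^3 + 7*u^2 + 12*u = (u + 3)*(u^2 + 4*u) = (u + 3)*(u + 4)*(u)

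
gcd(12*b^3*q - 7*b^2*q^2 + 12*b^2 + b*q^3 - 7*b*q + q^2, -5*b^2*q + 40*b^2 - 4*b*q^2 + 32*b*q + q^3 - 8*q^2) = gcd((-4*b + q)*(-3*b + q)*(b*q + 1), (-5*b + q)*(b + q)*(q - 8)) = 1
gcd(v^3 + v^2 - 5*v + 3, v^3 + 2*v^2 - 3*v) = v^2 + 2*v - 3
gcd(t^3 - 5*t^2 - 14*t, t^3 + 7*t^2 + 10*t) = t^2 + 2*t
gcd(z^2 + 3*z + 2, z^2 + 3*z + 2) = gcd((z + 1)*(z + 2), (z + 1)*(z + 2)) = z^2 + 3*z + 2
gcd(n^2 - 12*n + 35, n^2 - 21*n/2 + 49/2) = n - 7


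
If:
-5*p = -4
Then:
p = 4/5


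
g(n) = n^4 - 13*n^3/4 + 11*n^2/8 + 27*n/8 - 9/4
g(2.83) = 8.79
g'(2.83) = 23.73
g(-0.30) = -3.04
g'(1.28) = -0.69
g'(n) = 4*n^3 - 39*n^2/4 + 11*n/4 + 27/8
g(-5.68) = 1659.37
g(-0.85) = -1.61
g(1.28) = 0.19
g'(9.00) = 2154.38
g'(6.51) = 711.65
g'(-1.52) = -37.38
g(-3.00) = 168.75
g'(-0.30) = 1.56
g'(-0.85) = -8.46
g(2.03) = 0.06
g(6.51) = 977.41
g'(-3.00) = -200.62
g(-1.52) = 12.55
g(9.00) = 4331.25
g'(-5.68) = -1059.81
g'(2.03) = 2.24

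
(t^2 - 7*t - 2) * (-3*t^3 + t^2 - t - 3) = -3*t^5 + 22*t^4 - 2*t^3 + 2*t^2 + 23*t + 6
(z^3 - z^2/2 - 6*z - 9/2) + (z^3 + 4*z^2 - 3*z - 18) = 2*z^3 + 7*z^2/2 - 9*z - 45/2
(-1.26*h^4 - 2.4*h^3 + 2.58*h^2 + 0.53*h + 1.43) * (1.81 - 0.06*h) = 0.0756*h^5 - 2.1366*h^4 - 4.4988*h^3 + 4.638*h^2 + 0.8735*h + 2.5883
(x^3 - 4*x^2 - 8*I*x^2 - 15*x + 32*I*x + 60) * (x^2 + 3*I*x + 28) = x^5 - 4*x^4 - 5*I*x^4 + 37*x^3 + 20*I*x^3 - 148*x^2 - 269*I*x^2 - 420*x + 1076*I*x + 1680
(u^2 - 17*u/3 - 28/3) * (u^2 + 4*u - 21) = u^4 - 5*u^3/3 - 53*u^2 + 245*u/3 + 196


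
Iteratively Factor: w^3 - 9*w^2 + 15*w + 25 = (w + 1)*(w^2 - 10*w + 25) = (w - 5)*(w + 1)*(w - 5)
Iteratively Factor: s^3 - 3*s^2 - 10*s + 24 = (s + 3)*(s^2 - 6*s + 8) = (s - 2)*(s + 3)*(s - 4)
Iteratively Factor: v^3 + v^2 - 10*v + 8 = (v - 1)*(v^2 + 2*v - 8) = (v - 2)*(v - 1)*(v + 4)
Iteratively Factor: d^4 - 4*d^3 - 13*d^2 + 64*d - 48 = (d + 4)*(d^3 - 8*d^2 + 19*d - 12) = (d - 1)*(d + 4)*(d^2 - 7*d + 12) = (d - 3)*(d - 1)*(d + 4)*(d - 4)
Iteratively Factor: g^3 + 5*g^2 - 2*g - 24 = (g + 3)*(g^2 + 2*g - 8) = (g + 3)*(g + 4)*(g - 2)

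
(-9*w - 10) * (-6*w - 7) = 54*w^2 + 123*w + 70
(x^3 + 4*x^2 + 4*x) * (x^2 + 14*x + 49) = x^5 + 18*x^4 + 109*x^3 + 252*x^2 + 196*x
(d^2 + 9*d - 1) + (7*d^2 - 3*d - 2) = 8*d^2 + 6*d - 3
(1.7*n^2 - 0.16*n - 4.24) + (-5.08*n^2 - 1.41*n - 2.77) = -3.38*n^2 - 1.57*n - 7.01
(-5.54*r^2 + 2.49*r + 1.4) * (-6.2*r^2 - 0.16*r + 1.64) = 34.348*r^4 - 14.5516*r^3 - 18.164*r^2 + 3.8596*r + 2.296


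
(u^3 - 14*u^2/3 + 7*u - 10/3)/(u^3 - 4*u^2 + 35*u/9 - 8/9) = 3*(3*u^2 - 11*u + 10)/(9*u^2 - 27*u + 8)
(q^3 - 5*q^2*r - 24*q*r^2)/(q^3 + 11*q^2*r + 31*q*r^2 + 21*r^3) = q*(q - 8*r)/(q^2 + 8*q*r + 7*r^2)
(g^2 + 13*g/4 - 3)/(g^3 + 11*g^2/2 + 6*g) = (4*g - 3)/(2*g*(2*g + 3))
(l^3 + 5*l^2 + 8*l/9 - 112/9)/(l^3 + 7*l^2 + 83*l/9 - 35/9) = (3*l^2 + 8*l - 16)/(3*l^2 + 14*l - 5)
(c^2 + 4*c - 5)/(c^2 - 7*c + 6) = (c + 5)/(c - 6)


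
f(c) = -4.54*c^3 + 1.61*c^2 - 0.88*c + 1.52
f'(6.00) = -471.88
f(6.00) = -926.44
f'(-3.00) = -133.12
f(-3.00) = 141.23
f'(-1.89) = -55.62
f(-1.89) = 39.59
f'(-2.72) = -110.40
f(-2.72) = 107.19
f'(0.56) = -3.35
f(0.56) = 0.73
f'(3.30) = -138.58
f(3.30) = -147.01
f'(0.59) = -3.72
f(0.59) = 0.63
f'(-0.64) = -8.52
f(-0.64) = 3.93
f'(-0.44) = -4.93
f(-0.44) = 2.61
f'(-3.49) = -178.01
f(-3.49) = 217.19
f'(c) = -13.62*c^2 + 3.22*c - 0.88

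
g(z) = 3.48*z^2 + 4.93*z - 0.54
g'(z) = 6.96*z + 4.93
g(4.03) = 75.85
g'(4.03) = 32.98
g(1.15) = 9.73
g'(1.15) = 12.93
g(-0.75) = -2.28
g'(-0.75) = -0.29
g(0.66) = 4.23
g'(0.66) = 9.52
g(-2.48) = 8.64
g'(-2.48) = -12.33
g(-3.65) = 27.83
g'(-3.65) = -20.47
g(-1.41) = -0.57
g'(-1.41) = -4.88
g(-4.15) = 38.93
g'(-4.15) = -23.95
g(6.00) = 154.32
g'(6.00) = 46.69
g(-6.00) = 95.16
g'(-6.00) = -36.83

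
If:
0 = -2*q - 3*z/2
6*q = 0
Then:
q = 0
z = 0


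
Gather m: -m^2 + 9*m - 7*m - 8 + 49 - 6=-m^2 + 2*m + 35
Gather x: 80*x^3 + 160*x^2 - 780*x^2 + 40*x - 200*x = 80*x^3 - 620*x^2 - 160*x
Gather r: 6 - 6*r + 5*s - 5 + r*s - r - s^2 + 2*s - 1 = r*(s - 7) - s^2 + 7*s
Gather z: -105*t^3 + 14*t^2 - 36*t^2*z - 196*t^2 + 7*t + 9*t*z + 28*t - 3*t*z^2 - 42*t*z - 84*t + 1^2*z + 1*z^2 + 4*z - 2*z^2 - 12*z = -105*t^3 - 182*t^2 - 49*t + z^2*(-3*t - 1) + z*(-36*t^2 - 33*t - 7)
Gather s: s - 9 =s - 9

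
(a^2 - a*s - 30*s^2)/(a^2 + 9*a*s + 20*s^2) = (a - 6*s)/(a + 4*s)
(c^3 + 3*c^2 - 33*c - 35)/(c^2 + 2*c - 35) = c + 1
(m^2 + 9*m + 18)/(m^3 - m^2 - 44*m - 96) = (m + 6)/(m^2 - 4*m - 32)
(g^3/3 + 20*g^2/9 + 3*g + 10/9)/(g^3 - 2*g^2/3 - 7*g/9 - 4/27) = 3*(3*g^3 + 20*g^2 + 27*g + 10)/(27*g^3 - 18*g^2 - 21*g - 4)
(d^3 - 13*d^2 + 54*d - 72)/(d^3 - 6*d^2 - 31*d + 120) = (d^2 - 10*d + 24)/(d^2 - 3*d - 40)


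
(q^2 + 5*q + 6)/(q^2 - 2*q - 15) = (q + 2)/(q - 5)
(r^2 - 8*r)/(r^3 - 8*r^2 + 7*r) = (r - 8)/(r^2 - 8*r + 7)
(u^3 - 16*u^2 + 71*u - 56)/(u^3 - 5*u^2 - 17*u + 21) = (u - 8)/(u + 3)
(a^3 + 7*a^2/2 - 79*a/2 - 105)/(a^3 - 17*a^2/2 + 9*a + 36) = (2*a^2 + 19*a + 35)/(2*a^2 - 5*a - 12)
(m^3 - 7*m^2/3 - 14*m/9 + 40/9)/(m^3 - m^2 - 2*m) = (m^2 - m/3 - 20/9)/(m*(m + 1))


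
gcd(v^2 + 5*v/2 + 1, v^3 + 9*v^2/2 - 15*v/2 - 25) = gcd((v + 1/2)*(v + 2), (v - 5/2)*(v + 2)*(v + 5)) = v + 2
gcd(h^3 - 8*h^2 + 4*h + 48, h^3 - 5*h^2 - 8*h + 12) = h^2 - 4*h - 12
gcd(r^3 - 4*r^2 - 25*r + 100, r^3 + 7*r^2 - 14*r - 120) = r^2 + r - 20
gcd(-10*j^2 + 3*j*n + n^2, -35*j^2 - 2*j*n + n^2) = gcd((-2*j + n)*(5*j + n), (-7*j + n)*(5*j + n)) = 5*j + n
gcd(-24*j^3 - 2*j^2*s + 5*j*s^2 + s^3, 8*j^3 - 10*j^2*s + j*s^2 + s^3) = -8*j^2 + 2*j*s + s^2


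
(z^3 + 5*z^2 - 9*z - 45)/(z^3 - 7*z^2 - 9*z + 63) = (z + 5)/(z - 7)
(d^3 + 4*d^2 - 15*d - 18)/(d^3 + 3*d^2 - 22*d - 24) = (d - 3)/(d - 4)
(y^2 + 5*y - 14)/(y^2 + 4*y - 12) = (y + 7)/(y + 6)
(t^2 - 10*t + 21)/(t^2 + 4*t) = (t^2 - 10*t + 21)/(t*(t + 4))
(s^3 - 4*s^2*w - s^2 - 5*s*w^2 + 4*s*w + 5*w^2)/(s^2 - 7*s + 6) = (s^2 - 4*s*w - 5*w^2)/(s - 6)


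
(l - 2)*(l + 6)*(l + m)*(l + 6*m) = l^4 + 7*l^3*m + 4*l^3 + 6*l^2*m^2 + 28*l^2*m - 12*l^2 + 24*l*m^2 - 84*l*m - 72*m^2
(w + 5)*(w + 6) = w^2 + 11*w + 30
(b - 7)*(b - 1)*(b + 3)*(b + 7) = b^4 + 2*b^3 - 52*b^2 - 98*b + 147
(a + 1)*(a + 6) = a^2 + 7*a + 6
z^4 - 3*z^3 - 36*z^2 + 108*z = z*(z - 6)*(z - 3)*(z + 6)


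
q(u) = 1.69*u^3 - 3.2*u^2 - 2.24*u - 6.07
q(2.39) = -6.63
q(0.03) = -6.14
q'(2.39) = 11.42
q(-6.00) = -472.87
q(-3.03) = -75.67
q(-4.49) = -213.50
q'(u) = 5.07*u^2 - 6.4*u - 2.24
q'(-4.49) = 128.71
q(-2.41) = -42.91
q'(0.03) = -2.43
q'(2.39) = 11.42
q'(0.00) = -2.24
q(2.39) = -6.63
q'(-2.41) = 42.63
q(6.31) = 276.98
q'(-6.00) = 218.68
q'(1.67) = 1.21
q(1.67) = -10.86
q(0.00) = -6.07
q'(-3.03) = 63.70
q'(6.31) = 159.24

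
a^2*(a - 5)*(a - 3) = a^4 - 8*a^3 + 15*a^2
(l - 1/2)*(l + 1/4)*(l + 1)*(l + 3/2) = l^4 + 9*l^3/4 + 3*l^2/4 - 11*l/16 - 3/16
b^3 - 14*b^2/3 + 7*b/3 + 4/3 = (b - 4)*(b - 1)*(b + 1/3)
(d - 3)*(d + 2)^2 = d^3 + d^2 - 8*d - 12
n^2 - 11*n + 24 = (n - 8)*(n - 3)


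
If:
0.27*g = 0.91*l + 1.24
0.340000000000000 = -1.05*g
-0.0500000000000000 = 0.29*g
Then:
No Solution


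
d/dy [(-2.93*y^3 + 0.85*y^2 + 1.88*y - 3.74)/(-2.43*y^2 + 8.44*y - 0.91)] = (7.1199*y^4 - 49.4584*y^3 + 19.7413*y^2 - 19.7234*y + 29.8548)/(5.9049*y^4 - 41.0184*y^3 + 75.6562*y^2 - 15.3608*y + 0.8281)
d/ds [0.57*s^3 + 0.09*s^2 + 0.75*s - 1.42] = 1.71*s^2 + 0.18*s + 0.75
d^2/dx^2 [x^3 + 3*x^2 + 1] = 6*x + 6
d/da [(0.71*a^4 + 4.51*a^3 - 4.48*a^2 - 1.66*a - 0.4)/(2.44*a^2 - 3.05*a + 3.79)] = (3.4648*a^5 + 4.5079*a^4 - 16.7474*a^3 + 68.9931*a^2 - 32.0064*a - 7.5114)/(5.9536*a^4 - 14.884*a^3 + 27.7977*a^2 - 23.119*a + 14.3641)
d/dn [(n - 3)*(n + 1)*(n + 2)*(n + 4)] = 4*n^3 + 12*n^2 - 14*n - 34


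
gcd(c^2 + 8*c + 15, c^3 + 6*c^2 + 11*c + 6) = c + 3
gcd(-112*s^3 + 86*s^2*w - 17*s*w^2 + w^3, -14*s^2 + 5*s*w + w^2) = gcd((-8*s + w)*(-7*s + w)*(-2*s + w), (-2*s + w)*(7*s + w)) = 2*s - w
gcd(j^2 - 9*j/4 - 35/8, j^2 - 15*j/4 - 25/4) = j + 5/4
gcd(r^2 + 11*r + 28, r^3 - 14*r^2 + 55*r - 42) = 1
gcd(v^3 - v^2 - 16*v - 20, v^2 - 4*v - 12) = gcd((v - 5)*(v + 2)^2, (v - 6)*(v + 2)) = v + 2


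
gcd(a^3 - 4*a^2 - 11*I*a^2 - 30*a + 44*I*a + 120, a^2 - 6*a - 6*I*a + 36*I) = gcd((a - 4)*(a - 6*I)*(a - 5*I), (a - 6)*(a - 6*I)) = a - 6*I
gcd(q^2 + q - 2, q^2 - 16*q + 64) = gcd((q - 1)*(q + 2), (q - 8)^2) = 1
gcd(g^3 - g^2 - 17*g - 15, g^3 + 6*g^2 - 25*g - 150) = g - 5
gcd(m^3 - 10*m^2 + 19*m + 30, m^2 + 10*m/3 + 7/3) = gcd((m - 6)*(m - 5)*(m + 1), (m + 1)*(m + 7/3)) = m + 1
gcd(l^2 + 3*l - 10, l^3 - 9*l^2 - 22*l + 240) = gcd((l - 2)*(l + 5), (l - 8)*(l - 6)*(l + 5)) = l + 5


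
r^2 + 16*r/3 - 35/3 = (r - 5/3)*(r + 7)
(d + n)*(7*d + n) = 7*d^2 + 8*d*n + n^2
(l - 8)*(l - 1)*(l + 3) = l^3 - 6*l^2 - 19*l + 24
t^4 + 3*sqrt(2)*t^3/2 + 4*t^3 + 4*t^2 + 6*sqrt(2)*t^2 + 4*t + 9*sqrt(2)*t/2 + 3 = (t + 1)*(t + 3)*(t + sqrt(2)/2)*(t + sqrt(2))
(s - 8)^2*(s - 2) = s^3 - 18*s^2 + 96*s - 128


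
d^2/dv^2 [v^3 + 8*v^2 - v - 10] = 6*v + 16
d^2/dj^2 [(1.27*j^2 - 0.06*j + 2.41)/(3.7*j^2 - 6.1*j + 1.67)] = (55.6850000000001*j^3 + 150.87342*j^2 - 324.13776*j + 155.430786)/(50.653*j^6 - 250.527*j^5 + 481.6179*j^4 - 453.1324*j^3 + 217.37889*j^2 - 51.03687*j + 4.657463)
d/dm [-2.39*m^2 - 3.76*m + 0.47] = -4.78*m - 3.76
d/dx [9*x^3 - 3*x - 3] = 27*x^2 - 3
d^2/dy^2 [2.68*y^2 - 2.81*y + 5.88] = 5.36000000000000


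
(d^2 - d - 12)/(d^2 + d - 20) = (d + 3)/(d + 5)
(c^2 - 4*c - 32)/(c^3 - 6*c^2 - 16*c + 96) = (c - 8)/(c^2 - 10*c + 24)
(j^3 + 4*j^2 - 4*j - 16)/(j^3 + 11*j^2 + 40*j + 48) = (j^2 - 4)/(j^2 + 7*j + 12)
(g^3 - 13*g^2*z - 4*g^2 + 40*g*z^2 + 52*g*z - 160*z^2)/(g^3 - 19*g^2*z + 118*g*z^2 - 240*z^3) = (4 - g)/(-g + 6*z)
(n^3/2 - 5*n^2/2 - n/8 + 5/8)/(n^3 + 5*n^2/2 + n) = (2*n^2 - 11*n + 5)/(4*n*(n + 2))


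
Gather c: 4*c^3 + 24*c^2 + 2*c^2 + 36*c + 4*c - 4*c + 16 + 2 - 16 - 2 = 4*c^3 + 26*c^2 + 36*c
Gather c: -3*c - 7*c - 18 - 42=-10*c - 60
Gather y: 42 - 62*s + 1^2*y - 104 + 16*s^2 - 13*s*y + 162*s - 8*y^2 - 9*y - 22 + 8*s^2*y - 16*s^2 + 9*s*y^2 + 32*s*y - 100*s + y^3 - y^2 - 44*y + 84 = y^3 + y^2*(9*s - 9) + y*(8*s^2 + 19*s - 52)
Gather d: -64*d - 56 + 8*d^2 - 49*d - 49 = 8*d^2 - 113*d - 105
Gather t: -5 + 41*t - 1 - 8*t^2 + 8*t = -8*t^2 + 49*t - 6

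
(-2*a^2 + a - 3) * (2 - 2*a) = 4*a^3 - 6*a^2 + 8*a - 6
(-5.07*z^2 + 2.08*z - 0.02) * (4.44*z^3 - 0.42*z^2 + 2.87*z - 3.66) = -22.5108*z^5 + 11.3646*z^4 - 15.5133*z^3 + 24.5342*z^2 - 7.6702*z + 0.0732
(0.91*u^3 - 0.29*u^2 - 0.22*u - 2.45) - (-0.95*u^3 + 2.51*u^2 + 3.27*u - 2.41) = 1.86*u^3 - 2.8*u^2 - 3.49*u - 0.04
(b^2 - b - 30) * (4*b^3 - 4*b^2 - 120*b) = 4*b^5 - 8*b^4 - 236*b^3 + 240*b^2 + 3600*b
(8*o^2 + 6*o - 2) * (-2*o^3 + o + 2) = -16*o^5 - 12*o^4 + 12*o^3 + 22*o^2 + 10*o - 4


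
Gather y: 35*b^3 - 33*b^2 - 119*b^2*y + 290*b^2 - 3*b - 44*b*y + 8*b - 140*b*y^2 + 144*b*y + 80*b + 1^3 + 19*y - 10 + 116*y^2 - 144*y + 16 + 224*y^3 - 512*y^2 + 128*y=35*b^3 + 257*b^2 + 85*b + 224*y^3 + y^2*(-140*b - 396) + y*(-119*b^2 + 100*b + 3) + 7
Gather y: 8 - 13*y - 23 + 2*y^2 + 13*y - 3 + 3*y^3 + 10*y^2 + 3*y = 3*y^3 + 12*y^2 + 3*y - 18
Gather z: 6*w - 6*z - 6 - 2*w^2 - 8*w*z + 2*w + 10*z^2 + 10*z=-2*w^2 + 8*w + 10*z^2 + z*(4 - 8*w) - 6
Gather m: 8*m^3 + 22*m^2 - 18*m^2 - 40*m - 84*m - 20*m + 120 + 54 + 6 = 8*m^3 + 4*m^2 - 144*m + 180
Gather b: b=b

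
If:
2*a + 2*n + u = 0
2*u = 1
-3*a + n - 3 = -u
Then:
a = -11/16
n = 7/16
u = 1/2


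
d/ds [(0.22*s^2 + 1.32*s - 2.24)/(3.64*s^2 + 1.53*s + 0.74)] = (-4.4682*s^2 + 16.6328*s + 4.404)/(13.2496*s^4 + 11.1384*s^3 + 7.7281*s^2 + 2.2644*s + 0.5476)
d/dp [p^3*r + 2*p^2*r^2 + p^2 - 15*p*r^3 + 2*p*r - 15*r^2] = 3*p^2*r + 4*p*r^2 + 2*p - 15*r^3 + 2*r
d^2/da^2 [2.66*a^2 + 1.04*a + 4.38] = 5.32000000000000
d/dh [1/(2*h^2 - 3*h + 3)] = (3 - 4*h)/(2*h^2 - 3*h + 3)^2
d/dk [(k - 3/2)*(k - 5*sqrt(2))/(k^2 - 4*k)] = 5*(-k^2 + 2*sqrt(2)*k^2 - 6*sqrt(2)*k + 12*sqrt(2))/(2*k^2*(k^2 - 8*k + 16))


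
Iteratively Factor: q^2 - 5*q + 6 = (q - 2)*(q - 3)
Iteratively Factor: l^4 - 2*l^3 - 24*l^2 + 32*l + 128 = (l - 4)*(l^3 + 2*l^2 - 16*l - 32) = (l - 4)^2*(l^2 + 6*l + 8) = (l - 4)^2*(l + 4)*(l + 2)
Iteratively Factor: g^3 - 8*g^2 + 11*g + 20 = (g + 1)*(g^2 - 9*g + 20) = (g - 5)*(g + 1)*(g - 4)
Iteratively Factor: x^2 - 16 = (x - 4)*(x + 4)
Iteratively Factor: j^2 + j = (j)*(j + 1)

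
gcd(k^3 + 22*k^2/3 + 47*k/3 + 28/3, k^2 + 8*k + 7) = k + 1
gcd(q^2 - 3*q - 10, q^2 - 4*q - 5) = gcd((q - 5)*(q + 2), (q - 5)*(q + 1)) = q - 5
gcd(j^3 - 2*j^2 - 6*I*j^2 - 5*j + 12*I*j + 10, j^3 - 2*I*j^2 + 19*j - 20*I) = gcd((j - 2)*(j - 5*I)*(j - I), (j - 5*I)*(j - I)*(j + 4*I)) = j^2 - 6*I*j - 5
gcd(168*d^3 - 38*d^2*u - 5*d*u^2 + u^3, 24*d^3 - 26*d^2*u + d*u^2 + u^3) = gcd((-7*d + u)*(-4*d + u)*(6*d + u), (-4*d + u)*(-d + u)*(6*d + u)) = -24*d^2 + 2*d*u + u^2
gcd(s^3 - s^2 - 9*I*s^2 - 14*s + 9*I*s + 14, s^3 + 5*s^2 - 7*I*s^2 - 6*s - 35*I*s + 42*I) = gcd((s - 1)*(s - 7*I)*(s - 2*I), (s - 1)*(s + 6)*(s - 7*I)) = s^2 + s*(-1 - 7*I) + 7*I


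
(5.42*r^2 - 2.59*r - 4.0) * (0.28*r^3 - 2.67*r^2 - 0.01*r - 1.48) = 1.5176*r^5 - 15.1966*r^4 + 5.7411*r^3 + 2.6843*r^2 + 3.8732*r + 5.92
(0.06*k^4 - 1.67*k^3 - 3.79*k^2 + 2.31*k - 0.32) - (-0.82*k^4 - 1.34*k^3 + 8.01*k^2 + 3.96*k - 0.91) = 0.88*k^4 - 0.33*k^3 - 11.8*k^2 - 1.65*k + 0.59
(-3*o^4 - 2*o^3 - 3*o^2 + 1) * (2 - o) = 3*o^5 - 4*o^4 - o^3 - 6*o^2 - o + 2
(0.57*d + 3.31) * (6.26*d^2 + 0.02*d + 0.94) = 3.5682*d^3 + 20.732*d^2 + 0.602*d + 3.1114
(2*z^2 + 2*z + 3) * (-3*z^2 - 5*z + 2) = -6*z^4 - 16*z^3 - 15*z^2 - 11*z + 6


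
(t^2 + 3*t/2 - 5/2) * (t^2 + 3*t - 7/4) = t^4 + 9*t^3/2 + t^2/4 - 81*t/8 + 35/8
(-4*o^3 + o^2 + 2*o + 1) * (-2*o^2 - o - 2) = 8*o^5 + 2*o^4 + 3*o^3 - 6*o^2 - 5*o - 2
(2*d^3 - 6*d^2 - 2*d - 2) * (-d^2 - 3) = -2*d^5 + 6*d^4 - 4*d^3 + 20*d^2 + 6*d + 6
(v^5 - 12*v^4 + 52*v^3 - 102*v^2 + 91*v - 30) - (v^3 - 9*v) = v^5 - 12*v^4 + 51*v^3 - 102*v^2 + 100*v - 30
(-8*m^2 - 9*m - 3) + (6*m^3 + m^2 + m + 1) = 6*m^3 - 7*m^2 - 8*m - 2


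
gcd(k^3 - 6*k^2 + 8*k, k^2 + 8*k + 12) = 1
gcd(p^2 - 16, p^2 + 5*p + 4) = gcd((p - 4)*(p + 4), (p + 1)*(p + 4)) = p + 4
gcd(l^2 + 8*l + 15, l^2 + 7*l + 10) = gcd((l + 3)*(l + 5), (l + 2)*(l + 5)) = l + 5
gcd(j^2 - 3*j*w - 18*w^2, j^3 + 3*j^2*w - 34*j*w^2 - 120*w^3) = -j + 6*w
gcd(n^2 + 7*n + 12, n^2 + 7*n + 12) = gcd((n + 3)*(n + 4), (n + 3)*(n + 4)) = n^2 + 7*n + 12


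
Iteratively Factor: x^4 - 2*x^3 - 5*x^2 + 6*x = (x - 3)*(x^3 + x^2 - 2*x) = (x - 3)*(x + 2)*(x^2 - x) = (x - 3)*(x - 1)*(x + 2)*(x)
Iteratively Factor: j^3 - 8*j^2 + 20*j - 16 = (j - 4)*(j^2 - 4*j + 4) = (j - 4)*(j - 2)*(j - 2)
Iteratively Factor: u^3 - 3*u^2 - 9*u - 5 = (u - 5)*(u^2 + 2*u + 1) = (u - 5)*(u + 1)*(u + 1)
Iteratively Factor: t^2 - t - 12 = (t - 4)*(t + 3)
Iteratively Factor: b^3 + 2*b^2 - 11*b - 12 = (b + 1)*(b^2 + b - 12) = (b - 3)*(b + 1)*(b + 4)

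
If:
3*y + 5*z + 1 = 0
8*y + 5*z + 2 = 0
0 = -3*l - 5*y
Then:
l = 1/3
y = -1/5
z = -2/25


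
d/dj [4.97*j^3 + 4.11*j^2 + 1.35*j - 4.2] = 14.91*j^2 + 8.22*j + 1.35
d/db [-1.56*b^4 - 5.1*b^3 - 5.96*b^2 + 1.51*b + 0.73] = -6.24*b^3 - 15.3*b^2 - 11.92*b + 1.51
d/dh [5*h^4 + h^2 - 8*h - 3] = 20*h^3 + 2*h - 8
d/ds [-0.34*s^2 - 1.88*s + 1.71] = -0.68*s - 1.88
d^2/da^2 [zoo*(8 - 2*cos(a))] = zoo*cos(a)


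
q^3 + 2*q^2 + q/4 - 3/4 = (q - 1/2)*(q + 1)*(q + 3/2)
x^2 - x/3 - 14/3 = (x - 7/3)*(x + 2)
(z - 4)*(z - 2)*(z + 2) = z^3 - 4*z^2 - 4*z + 16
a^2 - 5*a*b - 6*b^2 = (a - 6*b)*(a + b)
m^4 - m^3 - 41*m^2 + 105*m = m*(m - 5)*(m - 3)*(m + 7)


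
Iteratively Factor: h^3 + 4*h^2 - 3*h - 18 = (h + 3)*(h^2 + h - 6) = (h - 2)*(h + 3)*(h + 3)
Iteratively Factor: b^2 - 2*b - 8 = (b + 2)*(b - 4)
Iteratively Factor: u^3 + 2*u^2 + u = (u + 1)*(u^2 + u) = u*(u + 1)*(u + 1)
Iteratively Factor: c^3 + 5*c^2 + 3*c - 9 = (c - 1)*(c^2 + 6*c + 9) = (c - 1)*(c + 3)*(c + 3)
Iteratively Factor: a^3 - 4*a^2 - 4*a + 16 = (a - 4)*(a^2 - 4) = (a - 4)*(a + 2)*(a - 2)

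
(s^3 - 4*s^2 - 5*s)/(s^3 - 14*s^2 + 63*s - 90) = s*(s + 1)/(s^2 - 9*s + 18)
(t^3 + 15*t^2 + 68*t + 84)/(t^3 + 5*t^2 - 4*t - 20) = (t^2 + 13*t + 42)/(t^2 + 3*t - 10)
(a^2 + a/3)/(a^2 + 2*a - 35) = a*(3*a + 1)/(3*(a^2 + 2*a - 35))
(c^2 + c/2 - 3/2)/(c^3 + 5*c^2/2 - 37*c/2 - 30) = (c - 1)/(c^2 + c - 20)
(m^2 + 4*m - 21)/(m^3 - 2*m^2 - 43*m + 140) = (m - 3)/(m^2 - 9*m + 20)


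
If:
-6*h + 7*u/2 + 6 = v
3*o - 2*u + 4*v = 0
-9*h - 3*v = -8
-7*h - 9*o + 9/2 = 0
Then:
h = 591/674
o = -184/1011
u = -203/1011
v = 73/2022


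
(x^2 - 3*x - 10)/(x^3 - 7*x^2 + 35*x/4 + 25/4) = 4*(x + 2)/(4*x^2 - 8*x - 5)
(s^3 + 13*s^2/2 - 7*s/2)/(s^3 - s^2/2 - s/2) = (-2*s^2 - 13*s + 7)/(-2*s^2 + s + 1)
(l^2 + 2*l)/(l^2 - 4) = l/(l - 2)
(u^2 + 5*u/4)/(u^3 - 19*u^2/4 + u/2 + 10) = u/(u^2 - 6*u + 8)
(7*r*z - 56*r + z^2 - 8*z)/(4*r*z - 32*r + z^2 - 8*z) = (7*r + z)/(4*r + z)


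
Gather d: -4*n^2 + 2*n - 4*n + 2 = -4*n^2 - 2*n + 2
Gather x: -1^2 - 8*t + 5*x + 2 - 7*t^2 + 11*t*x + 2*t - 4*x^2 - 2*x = -7*t^2 - 6*t - 4*x^2 + x*(11*t + 3) + 1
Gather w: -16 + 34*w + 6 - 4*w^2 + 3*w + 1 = -4*w^2 + 37*w - 9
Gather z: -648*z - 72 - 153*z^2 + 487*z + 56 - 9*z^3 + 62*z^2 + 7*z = -9*z^3 - 91*z^2 - 154*z - 16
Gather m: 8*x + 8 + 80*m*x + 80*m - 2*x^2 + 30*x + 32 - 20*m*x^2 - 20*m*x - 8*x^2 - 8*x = m*(-20*x^2 + 60*x + 80) - 10*x^2 + 30*x + 40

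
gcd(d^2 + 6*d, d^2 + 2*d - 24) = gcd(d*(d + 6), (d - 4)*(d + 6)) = d + 6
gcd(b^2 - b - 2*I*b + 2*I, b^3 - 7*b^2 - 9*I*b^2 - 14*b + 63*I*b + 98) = b - 2*I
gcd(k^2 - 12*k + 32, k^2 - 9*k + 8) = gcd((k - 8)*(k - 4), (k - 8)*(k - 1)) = k - 8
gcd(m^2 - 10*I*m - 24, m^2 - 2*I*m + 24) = m - 6*I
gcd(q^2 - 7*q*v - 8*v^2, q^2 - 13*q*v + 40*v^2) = q - 8*v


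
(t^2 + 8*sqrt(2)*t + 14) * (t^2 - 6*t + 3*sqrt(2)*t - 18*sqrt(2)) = t^4 - 6*t^3 + 11*sqrt(2)*t^3 - 66*sqrt(2)*t^2 + 62*t^2 - 372*t + 42*sqrt(2)*t - 252*sqrt(2)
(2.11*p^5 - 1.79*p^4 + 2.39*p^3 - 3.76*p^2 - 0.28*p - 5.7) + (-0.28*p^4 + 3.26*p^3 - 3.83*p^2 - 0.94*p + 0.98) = 2.11*p^5 - 2.07*p^4 + 5.65*p^3 - 7.59*p^2 - 1.22*p - 4.72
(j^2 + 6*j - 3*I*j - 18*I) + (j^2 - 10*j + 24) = 2*j^2 - 4*j - 3*I*j + 24 - 18*I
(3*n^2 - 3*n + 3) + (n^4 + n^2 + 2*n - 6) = n^4 + 4*n^2 - n - 3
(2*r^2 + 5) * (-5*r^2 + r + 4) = -10*r^4 + 2*r^3 - 17*r^2 + 5*r + 20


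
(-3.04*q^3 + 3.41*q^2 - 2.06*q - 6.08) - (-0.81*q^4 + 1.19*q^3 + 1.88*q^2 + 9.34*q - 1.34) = 0.81*q^4 - 4.23*q^3 + 1.53*q^2 - 11.4*q - 4.74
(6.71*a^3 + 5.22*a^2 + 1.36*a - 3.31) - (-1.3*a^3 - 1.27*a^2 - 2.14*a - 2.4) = 8.01*a^3 + 6.49*a^2 + 3.5*a - 0.91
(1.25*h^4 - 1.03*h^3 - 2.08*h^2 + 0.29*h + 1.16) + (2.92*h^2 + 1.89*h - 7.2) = 1.25*h^4 - 1.03*h^3 + 0.84*h^2 + 2.18*h - 6.04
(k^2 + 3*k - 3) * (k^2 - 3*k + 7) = k^4 - 5*k^2 + 30*k - 21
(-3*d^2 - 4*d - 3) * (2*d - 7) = -6*d^3 + 13*d^2 + 22*d + 21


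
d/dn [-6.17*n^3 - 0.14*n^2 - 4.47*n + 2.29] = -18.51*n^2 - 0.28*n - 4.47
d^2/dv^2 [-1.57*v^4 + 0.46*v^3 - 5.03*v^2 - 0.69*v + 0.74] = -18.84*v^2 + 2.76*v - 10.06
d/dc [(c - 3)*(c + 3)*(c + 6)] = 3*c^2 + 12*c - 9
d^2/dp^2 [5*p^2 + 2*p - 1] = 10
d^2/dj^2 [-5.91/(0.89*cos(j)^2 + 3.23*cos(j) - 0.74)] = (18.725244*(1 - cos(j)^2)^2 + 50.968431*cos(j)^3 + 86.590365*cos(j)^2 - 87.81078*cos(j) - 149.826774)/(0.89*cos(j)^2 + 3.23*cos(j) - 0.74)^3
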